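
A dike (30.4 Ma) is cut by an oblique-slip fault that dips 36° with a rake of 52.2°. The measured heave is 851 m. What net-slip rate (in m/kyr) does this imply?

0.0438 m/kyr

dip-slip = heave / cos(dip) = 851 / cos(36°) = 1052 m
net slip = dip-slip / sin(rake) = 1052 / sin(52.2°) = 1331 m
rate = 1331 m / 30.4 Ma = 0.0000438 m/yr = 0.0438 m/kyr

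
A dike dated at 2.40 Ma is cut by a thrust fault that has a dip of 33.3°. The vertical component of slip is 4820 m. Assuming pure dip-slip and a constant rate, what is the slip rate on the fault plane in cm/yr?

0.366 cm/yr

dip-slip = throw / sin(dip) = 4820 m / sin(33.3°) = 8779 m
rate = 8779 m / 2.40 Ma = 0.00366 m/yr = 0.366 cm/yr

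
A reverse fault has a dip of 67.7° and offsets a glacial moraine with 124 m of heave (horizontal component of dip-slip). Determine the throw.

302 m

throw = heave × tan(dip) = 124 × tan(67.7°) = 302 m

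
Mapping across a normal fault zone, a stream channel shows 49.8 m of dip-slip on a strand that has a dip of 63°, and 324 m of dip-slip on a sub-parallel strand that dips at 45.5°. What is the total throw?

275 m

throw_A = 49.8 × sin(63°) = 44.37 m
throw_B = 324 × sin(45.5°) = 231.1 m
total = 44.37 + 231.1 = 275 m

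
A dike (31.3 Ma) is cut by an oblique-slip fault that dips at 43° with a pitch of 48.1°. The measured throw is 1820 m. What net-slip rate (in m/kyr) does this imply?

dip-slip = throw / sin(dip) = 1820 / sin(43°) = 2669 m
net slip = dip-slip / sin(rake) = 2669 / sin(48.1°) = 3585 m
rate = 3585 m / 31.3 Ma = 0.000115 m/yr = 0.115 m/kyr

0.115 m/kyr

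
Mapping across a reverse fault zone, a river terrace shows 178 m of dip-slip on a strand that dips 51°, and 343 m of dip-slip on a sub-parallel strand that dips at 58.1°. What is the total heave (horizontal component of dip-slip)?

heave_A = 178 × cos(51°) = 112 m
heave_B = 343 × cos(58.1°) = 181.3 m
total = 112 + 181.3 = 293 m

293 m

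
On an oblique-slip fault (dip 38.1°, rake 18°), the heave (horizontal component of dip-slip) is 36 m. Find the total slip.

dip-slip = heave / cos(dip) = 36 / cos(38.1°) = 45.75 m
net slip = dip-slip / sin(rake) = 45.75 / sin(18°) = 148 m

148 m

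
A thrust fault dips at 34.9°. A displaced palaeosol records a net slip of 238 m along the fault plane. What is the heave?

195 m

heave = dip-slip × cos(dip) = 238 m × cos(34.9°) = 195 m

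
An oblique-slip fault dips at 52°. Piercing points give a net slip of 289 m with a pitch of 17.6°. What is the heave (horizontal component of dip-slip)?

53.8 m

dip-slip = net slip × sin(rake) = 289 m × sin(17.6°) = 87.38 m
heave = dip-slip × cos(dip) = 87.38 × cos(52°) = 53.8 m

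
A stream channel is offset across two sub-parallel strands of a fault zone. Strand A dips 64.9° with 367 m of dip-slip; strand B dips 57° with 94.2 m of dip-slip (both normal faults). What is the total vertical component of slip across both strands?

411 m

throw_A = 367 × sin(64.9°) = 332.3 m
throw_B = 94.2 × sin(57°) = 79 m
total = 332.3 + 79 = 411 m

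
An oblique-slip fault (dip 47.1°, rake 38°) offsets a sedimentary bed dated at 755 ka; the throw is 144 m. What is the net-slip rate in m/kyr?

dip-slip = throw / sin(dip) = 144 / sin(47.1°) = 196.6 m
net slip = dip-slip / sin(rake) = 196.6 / sin(38°) = 319.3 m
rate = 319.3 m / 755 ka = 0.000423 m/yr = 0.423 m/kyr

0.423 m/kyr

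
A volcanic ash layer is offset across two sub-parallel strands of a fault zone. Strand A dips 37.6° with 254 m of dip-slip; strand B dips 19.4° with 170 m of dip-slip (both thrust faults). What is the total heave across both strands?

heave_A = 254 × cos(37.6°) = 201.2 m
heave_B = 170 × cos(19.4°) = 160.3 m
total = 201.2 + 160.3 = 362 m

362 m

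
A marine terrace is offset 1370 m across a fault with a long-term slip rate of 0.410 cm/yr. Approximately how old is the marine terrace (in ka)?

age = offset / rate = 1370 m / (0.410 cm/yr) = 334000 yr = 334 ka

334 ka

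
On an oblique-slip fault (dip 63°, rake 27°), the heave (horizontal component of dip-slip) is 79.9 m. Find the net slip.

dip-slip = heave / cos(dip) = 79.9 / cos(63°) = 176 m
net slip = dip-slip / sin(rake) = 176 / sin(27°) = 388 m

388 m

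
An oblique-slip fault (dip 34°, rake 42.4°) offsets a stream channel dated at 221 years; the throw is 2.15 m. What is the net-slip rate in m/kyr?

dip-slip = throw / sin(dip) = 2.15 / sin(34°) = 3.845 m
net slip = dip-slip / sin(rake) = 3.845 / sin(42.4°) = 5.702 m
rate = 5.702 m / 221 years = 0.0258 m/yr = 25.8 m/kyr

25.8 m/kyr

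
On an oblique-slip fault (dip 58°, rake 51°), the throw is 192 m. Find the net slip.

dip-slip = throw / sin(dip) = 192 / sin(58°) = 226.4 m
net slip = dip-slip / sin(rake) = 226.4 / sin(51°) = 291 m

291 m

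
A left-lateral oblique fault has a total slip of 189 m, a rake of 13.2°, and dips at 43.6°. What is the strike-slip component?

184 m

strike-slip = net slip × cos(rake) = 189 m × cos(13.2°) = 184 m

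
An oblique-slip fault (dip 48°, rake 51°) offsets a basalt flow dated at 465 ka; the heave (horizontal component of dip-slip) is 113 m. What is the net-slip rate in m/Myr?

467 m/Myr

dip-slip = heave / cos(dip) = 113 / cos(48°) = 168.9 m
net slip = dip-slip / sin(rake) = 168.9 / sin(51°) = 217.3 m
rate = 217.3 m / 465 ka = 0.000467 m/yr = 467 m/Myr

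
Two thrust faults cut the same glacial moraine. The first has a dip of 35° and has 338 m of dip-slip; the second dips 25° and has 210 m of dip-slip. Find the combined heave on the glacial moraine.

467 m

heave_A = 338 × cos(35°) = 276.9 m
heave_B = 210 × cos(25°) = 190.3 m
total = 276.9 + 190.3 = 467 m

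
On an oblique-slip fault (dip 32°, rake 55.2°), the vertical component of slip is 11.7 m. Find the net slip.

26.9 m

dip-slip = throw / sin(dip) = 11.7 / sin(32°) = 22.08 m
net slip = dip-slip / sin(rake) = 22.08 / sin(55.2°) = 26.9 m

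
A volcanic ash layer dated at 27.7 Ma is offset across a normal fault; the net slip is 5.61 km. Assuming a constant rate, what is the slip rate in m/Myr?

203 m/Myr

rate = 5.61 km / 27.7 Ma = 0.000203 m/yr = 203 m/Myr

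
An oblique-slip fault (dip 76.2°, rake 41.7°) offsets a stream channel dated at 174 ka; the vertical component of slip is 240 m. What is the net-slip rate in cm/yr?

dip-slip = throw / sin(dip) = 240 / sin(76.2°) = 247.1 m
net slip = dip-slip / sin(rake) = 247.1 / sin(41.7°) = 371.5 m
rate = 371.5 m / 174 ka = 0.00214 m/yr = 0.214 cm/yr

0.214 cm/yr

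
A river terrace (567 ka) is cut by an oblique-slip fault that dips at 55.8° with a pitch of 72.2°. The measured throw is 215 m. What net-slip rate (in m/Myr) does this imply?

482 m/Myr

dip-slip = throw / sin(dip) = 215 / sin(55.8°) = 260 m
net slip = dip-slip / sin(rake) = 260 / sin(72.2°) = 273 m
rate = 273 m / 567 ka = 0.000482 m/yr = 482 m/Myr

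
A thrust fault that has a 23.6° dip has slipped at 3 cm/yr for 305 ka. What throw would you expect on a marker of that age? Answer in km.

dip-slip = rate × time = 3 cm/yr × 305 ka = 9150 m
throw = dip-slip × sin(dip) = 9150 × sin(23.6°) = 3660 m = 3.66 km

3.66 km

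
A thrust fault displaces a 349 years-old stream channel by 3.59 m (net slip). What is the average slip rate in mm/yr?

rate = 3.59 m / 349 years = 0.0103 m/yr = 10.3 mm/yr

10.3 mm/yr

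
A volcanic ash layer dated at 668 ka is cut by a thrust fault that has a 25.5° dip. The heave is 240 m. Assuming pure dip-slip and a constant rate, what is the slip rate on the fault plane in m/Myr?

dip-slip = heave / cos(dip) = 240 m / cos(25.5°) = 265.9 m
rate = 265.9 m / 668 ka = 0.000398 m/yr = 398 m/Myr

398 m/Myr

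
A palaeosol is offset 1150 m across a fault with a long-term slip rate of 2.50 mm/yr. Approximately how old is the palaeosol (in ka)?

460 ka

age = offset / rate = 1150 m / (2.50 mm/yr) = 460000 yr = 460 ka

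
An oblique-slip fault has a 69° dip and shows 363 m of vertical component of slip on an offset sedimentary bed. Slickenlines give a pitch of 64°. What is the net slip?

433 m

dip-slip = throw / sin(dip) = 363 / sin(69°) = 388.8 m
net slip = dip-slip / sin(rake) = 388.8 / sin(64°) = 433 m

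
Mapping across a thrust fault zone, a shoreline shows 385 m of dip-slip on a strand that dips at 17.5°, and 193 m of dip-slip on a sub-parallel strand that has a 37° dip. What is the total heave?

heave_A = 385 × cos(17.5°) = 367.2 m
heave_B = 193 × cos(37°) = 154.1 m
total = 367.2 + 154.1 = 521 m

521 m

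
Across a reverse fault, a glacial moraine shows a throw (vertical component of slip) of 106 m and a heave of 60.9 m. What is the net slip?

net slip = √(throw² + heave²) = √(106² + 60.9²) = 122 m

122 m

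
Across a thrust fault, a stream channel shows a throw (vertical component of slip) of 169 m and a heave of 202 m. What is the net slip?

net slip = √(throw² + heave²) = √(169² + 202²) = 263 m

263 m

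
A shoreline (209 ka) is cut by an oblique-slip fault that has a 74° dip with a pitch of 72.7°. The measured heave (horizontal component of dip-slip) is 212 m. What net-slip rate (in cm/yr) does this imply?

0.385 cm/yr

dip-slip = heave / cos(dip) = 212 / cos(74°) = 769.1 m
net slip = dip-slip / sin(rake) = 769.1 / sin(72.7°) = 805.6 m
rate = 805.6 m / 209 ka = 0.00385 m/yr = 0.385 cm/yr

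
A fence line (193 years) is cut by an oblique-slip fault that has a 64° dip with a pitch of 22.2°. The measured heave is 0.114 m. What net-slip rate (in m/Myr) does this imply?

3570 m/Myr

dip-slip = heave / cos(dip) = 0.114 / cos(64°) = 0.2601 m
net slip = dip-slip / sin(rake) = 0.2601 / sin(22.2°) = 0.6883 m
rate = 0.6883 m / 193 years = 0.00357 m/yr = 3570 m/Myr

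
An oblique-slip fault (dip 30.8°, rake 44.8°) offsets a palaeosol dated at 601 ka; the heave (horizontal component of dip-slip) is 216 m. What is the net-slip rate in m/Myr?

594 m/Myr

dip-slip = heave / cos(dip) = 216 / cos(30.8°) = 251.5 m
net slip = dip-slip / sin(rake) = 251.5 / sin(44.8°) = 356.9 m
rate = 356.9 m / 601 ka = 0.000594 m/yr = 594 m/Myr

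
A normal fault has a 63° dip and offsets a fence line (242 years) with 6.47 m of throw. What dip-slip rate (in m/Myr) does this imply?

dip-slip = throw / sin(dip) = 6.47 m / sin(63°) = 7.261 m
rate = 7.261 m / 242 years = 0.0300 m/yr = 30000 m/Myr

30000 m/Myr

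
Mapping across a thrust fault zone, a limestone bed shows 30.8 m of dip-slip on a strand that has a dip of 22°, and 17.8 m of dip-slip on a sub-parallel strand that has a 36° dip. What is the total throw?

throw_A = 30.8 × sin(22°) = 11.54 m
throw_B = 17.8 × sin(36°) = 10.46 m
total = 11.54 + 10.46 = 22 m

22 m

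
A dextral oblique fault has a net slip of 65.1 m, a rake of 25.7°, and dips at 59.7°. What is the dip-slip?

28.2 m

dip-slip = net slip × sin(rake) = 65.1 m × sin(25.7°) = 28.2 m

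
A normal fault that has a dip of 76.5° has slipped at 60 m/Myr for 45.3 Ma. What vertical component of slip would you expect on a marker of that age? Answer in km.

dip-slip = rate × time = 60 m/Myr × 45.3 Ma = 2718 m
throw = dip-slip × sin(dip) = 2718 × sin(76.5°) = 2640 m = 2.64 km

2.64 km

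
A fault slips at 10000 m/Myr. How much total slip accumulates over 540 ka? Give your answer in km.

5.40 km

slip = rate × time = 10000 m/Myr × 540 ka = 5400 m = 5.40 km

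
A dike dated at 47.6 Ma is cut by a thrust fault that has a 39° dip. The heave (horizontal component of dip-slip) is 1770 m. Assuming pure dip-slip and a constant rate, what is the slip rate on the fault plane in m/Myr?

47.8 m/Myr

dip-slip = heave / cos(dip) = 1770 m / cos(39°) = 2278 m
rate = 2278 m / 47.6 Ma = 0.0000478 m/yr = 47.8 m/Myr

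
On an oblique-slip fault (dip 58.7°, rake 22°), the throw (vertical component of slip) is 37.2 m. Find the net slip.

dip-slip = throw / sin(dip) = 37.2 / sin(58.7°) = 43.54 m
net slip = dip-slip / sin(rake) = 43.54 / sin(22°) = 116 m

116 m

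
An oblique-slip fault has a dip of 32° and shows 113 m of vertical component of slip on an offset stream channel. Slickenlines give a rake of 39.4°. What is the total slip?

336 m

dip-slip = throw / sin(dip) = 113 / sin(32°) = 213.2 m
net slip = dip-slip / sin(rake) = 213.2 / sin(39.4°) = 336 m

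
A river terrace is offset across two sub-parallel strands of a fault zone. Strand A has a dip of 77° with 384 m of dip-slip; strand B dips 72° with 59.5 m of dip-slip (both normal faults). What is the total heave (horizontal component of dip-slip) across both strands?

105 m

heave_A = 384 × cos(77°) = 86.38 m
heave_B = 59.5 × cos(72°) = 18.39 m
total = 86.38 + 18.39 = 105 m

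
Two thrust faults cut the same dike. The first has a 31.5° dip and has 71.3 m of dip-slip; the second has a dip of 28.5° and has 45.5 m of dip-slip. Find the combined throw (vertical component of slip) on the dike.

59 m

throw_A = 71.3 × sin(31.5°) = 37.25 m
throw_B = 45.5 × sin(28.5°) = 21.71 m
total = 37.25 + 21.71 = 59 m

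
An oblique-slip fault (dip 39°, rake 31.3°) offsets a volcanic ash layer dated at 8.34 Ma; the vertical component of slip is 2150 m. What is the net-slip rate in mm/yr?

dip-slip = throw / sin(dip) = 2150 / sin(39°) = 3416 m
net slip = dip-slip / sin(rake) = 3416 / sin(31.3°) = 6576 m
rate = 6576 m / 8.34 Ma = 0.000788 m/yr = 0.788 mm/yr

0.788 mm/yr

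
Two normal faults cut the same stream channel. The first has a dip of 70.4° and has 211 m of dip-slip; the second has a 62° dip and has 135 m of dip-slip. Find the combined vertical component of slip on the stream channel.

318 m

throw_A = 211 × sin(70.4°) = 198.8 m
throw_B = 135 × sin(62°) = 119.2 m
total = 198.8 + 119.2 = 318 m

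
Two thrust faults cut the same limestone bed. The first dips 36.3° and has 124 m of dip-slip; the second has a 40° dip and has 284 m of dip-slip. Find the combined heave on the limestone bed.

317 m

heave_A = 124 × cos(36.3°) = 99.94 m
heave_B = 284 × cos(40°) = 217.6 m
total = 99.94 + 217.6 = 317 m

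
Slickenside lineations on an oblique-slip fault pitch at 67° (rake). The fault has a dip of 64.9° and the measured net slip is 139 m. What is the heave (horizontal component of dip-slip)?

dip-slip = net slip × sin(rake) = 139 m × sin(67°) = 128 m
heave = dip-slip × cos(dip) = 128 × cos(64.9°) = 54.3 m

54.3 m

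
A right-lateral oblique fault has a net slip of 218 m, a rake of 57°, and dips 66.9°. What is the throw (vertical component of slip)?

168 m

dip-slip = net slip × sin(rake) = 218 m × sin(57°) = 182.8 m
throw = dip-slip × sin(dip) = 182.8 × sin(66.9°) = 168 m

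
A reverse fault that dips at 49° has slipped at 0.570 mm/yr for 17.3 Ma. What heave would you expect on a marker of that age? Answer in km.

6.47 km

dip-slip = rate × time = 0.570 mm/yr × 17.3 Ma = 9861 m
heave = dip-slip × cos(dip) = 9861 × cos(49°) = 6470 m = 6.47 km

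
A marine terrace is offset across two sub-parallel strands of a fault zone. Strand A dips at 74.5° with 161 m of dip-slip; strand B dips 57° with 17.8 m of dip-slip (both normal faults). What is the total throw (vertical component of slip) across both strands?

170 m

throw_A = 161 × sin(74.5°) = 155.1 m
throw_B = 17.8 × sin(57°) = 14.93 m
total = 155.1 + 14.93 = 170 m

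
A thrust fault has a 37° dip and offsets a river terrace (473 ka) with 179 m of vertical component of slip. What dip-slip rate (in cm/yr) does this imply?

0.0629 cm/yr

dip-slip = throw / sin(dip) = 179 m / sin(37°) = 297.4 m
rate = 297.4 m / 473 ka = 0.000629 m/yr = 0.0629 cm/yr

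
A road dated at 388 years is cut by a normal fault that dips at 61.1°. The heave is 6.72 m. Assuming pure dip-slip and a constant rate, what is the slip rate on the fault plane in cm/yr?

3.58 cm/yr

dip-slip = heave / cos(dip) = 6.72 m / cos(61.1°) = 13.90 m
rate = 13.90 m / 388 years = 0.0358 m/yr = 3.58 cm/yr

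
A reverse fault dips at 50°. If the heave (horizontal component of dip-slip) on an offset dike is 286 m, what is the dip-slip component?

dip-slip = heave / cos(dip) = 286 / cos(50°) = 445 m

445 m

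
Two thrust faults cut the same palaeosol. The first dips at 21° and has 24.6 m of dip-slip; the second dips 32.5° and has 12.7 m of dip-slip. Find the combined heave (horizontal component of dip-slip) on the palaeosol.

heave_A = 24.6 × cos(21°) = 22.97 m
heave_B = 12.7 × cos(32.5°) = 10.71 m
total = 22.97 + 10.71 = 33.7 m

33.7 m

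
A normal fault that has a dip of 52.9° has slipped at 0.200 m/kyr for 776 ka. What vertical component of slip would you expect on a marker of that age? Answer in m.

124 m

dip-slip = rate × time = 0.200 m/kyr × 776 ka = 155.2 m
throw = dip-slip × sin(dip) = 155.2 × sin(52.9°) = 124 m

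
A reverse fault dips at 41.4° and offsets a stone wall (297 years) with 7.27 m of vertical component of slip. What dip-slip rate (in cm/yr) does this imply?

3.70 cm/yr

dip-slip = throw / sin(dip) = 7.27 m / sin(41.4°) = 10.99 m
rate = 10.99 m / 297 years = 0.0370 m/yr = 3.70 cm/yr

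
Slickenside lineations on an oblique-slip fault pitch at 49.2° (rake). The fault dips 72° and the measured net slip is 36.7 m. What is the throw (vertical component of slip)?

26.4 m

dip-slip = net slip × sin(rake) = 36.7 m × sin(49.2°) = 27.78 m
throw = dip-slip × sin(dip) = 27.78 × sin(72°) = 26.4 m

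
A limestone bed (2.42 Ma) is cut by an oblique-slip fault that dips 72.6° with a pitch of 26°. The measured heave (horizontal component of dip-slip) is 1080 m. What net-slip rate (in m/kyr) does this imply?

3.40 m/kyr

dip-slip = heave / cos(dip) = 1080 / cos(72.6°) = 3612 m
net slip = dip-slip / sin(rake) = 3612 / sin(26°) = 8239 m
rate = 8239 m / 2.42 Ma = 0.00340 m/yr = 3.40 m/kyr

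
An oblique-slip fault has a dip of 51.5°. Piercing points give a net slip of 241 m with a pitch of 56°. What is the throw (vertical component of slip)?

dip-slip = net slip × sin(rake) = 241 m × sin(56°) = 199.8 m
throw = dip-slip × sin(dip) = 199.8 × sin(51.5°) = 156 m

156 m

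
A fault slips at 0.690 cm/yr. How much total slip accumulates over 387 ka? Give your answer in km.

slip = rate × time = 0.690 cm/yr × 387 ka = 2670 m = 2.67 km

2.67 km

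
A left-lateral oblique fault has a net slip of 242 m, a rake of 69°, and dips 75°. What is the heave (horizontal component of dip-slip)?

58.5 m

dip-slip = net slip × sin(rake) = 242 m × sin(69°) = 225.9 m
heave = dip-slip × cos(dip) = 225.9 × cos(75°) = 58.5 m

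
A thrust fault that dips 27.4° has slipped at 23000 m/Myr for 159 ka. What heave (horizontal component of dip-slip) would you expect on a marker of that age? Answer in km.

dip-slip = rate × time = 23000 m/Myr × 159 ka = 3657 m
heave = dip-slip × cos(dip) = 3657 × cos(27.4°) = 3250 m = 3.25 km

3.25 km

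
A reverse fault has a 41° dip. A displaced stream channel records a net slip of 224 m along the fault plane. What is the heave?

169 m

heave = dip-slip × cos(dip) = 224 m × cos(41°) = 169 m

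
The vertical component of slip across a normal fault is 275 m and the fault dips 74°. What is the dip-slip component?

dip-slip = throw / sin(dip) = 275 / sin(74°) = 286 m

286 m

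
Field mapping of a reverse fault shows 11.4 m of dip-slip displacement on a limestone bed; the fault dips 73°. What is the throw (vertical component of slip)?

10.9 m

throw = dip-slip × sin(dip) = 11.4 m × sin(73°) = 10.9 m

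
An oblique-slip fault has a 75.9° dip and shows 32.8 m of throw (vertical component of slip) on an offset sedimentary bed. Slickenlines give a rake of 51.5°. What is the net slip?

dip-slip = throw / sin(dip) = 32.8 / sin(75.9°) = 33.82 m
net slip = dip-slip / sin(rake) = 33.82 / sin(51.5°) = 43.2 m

43.2 m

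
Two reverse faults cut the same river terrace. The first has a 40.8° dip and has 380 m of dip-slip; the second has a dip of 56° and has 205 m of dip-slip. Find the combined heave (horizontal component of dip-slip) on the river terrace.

402 m

heave_A = 380 × cos(40.8°) = 287.7 m
heave_B = 205 × cos(56°) = 114.6 m
total = 287.7 + 114.6 = 402 m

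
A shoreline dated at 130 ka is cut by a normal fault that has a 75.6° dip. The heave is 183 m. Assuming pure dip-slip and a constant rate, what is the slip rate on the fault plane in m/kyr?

dip-slip = heave / cos(dip) = 183 m / cos(75.6°) = 735.9 m
rate = 735.9 m / 130 ka = 0.00566 m/yr = 5.66 m/kyr

5.66 m/kyr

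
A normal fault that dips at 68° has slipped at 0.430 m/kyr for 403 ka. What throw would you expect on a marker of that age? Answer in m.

dip-slip = rate × time = 0.430 m/kyr × 403 ka = 173.3 m
throw = dip-slip × sin(dip) = 173.3 × sin(68°) = 161 m

161 m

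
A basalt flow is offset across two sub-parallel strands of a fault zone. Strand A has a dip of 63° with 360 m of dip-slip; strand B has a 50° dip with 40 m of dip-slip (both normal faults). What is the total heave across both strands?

189 m

heave_A = 360 × cos(63°) = 163.4 m
heave_B = 40 × cos(50°) = 25.71 m
total = 163.4 + 25.71 = 189 m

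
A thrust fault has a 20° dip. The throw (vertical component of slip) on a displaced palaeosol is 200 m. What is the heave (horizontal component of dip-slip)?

549 m

heave = throw / tan(dip) = 200 / tan(20°) = 549 m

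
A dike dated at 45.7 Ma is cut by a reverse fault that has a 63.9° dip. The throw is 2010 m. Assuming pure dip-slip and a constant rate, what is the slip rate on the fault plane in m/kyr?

0.0490 m/kyr

dip-slip = throw / sin(dip) = 2010 m / sin(63.9°) = 2238 m
rate = 2238 m / 45.7 Ma = 0.0000490 m/yr = 0.0490 m/kyr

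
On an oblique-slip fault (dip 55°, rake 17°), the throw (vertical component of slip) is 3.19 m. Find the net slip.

dip-slip = throw / sin(dip) = 3.19 / sin(55°) = 3.894 m
net slip = dip-slip / sin(rake) = 3.894 / sin(17°) = 13.3 m

13.3 m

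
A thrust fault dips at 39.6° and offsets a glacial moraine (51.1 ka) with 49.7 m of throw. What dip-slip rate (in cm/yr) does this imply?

dip-slip = throw / sin(dip) = 49.7 m / sin(39.6°) = 77.97 m
rate = 77.97 m / 51.1 ka = 0.00153 m/yr = 0.153 cm/yr

0.153 cm/yr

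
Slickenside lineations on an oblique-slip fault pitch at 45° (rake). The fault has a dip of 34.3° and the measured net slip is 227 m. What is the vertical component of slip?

90.5 m

dip-slip = net slip × sin(rake) = 227 m × sin(45°) = 160.5 m
throw = dip-slip × sin(dip) = 160.5 × sin(34.3°) = 90.5 m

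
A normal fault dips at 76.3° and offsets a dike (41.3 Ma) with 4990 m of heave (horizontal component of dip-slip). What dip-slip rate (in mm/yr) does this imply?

0.510 mm/yr

dip-slip = heave / cos(dip) = 4990 m / cos(76.3°) = 21070 m
rate = 21070 m / 41.3 Ma = 0.000510 m/yr = 0.510 mm/yr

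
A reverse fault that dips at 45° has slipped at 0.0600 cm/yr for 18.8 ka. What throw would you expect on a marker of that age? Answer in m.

7.98 m

dip-slip = rate × time = 0.0600 cm/yr × 18.8 ka = 11.28 m
throw = dip-slip × sin(dip) = 11.28 × sin(45°) = 7.98 m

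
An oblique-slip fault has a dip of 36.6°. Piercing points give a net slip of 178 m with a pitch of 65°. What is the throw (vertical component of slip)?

dip-slip = net slip × sin(rake) = 178 m × sin(65°) = 161.3 m
throw = dip-slip × sin(dip) = 161.3 × sin(36.6°) = 96.2 m

96.2 m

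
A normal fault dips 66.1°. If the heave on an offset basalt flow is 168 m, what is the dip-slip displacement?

415 m

dip-slip = heave / cos(dip) = 168 / cos(66.1°) = 415 m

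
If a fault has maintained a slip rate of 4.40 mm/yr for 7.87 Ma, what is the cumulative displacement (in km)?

slip = rate × time = 4.40 mm/yr × 7.87 Ma = 34600 m = 34.6 km

34.6 km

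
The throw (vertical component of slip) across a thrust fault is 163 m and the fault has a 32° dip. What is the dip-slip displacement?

308 m

dip-slip = throw / sin(dip) = 163 / sin(32°) = 308 m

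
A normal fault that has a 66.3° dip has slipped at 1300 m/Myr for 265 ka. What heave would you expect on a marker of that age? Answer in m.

138 m

dip-slip = rate × time = 1300 m/Myr × 265 ka = 344.5 m
heave = dip-slip × cos(dip) = 344.5 × cos(66.3°) = 138 m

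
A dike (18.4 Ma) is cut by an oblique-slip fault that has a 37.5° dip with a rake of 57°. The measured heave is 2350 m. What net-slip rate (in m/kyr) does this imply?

0.192 m/kyr

dip-slip = heave / cos(dip) = 2350 / cos(37.5°) = 2962 m
net slip = dip-slip / sin(rake) = 2962 / sin(57°) = 3532 m
rate = 3532 m / 18.4 Ma = 0.000192 m/yr = 0.192 m/kyr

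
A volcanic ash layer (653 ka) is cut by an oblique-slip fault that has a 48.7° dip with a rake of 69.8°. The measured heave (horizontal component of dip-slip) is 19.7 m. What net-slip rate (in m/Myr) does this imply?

48.7 m/Myr

dip-slip = heave / cos(dip) = 19.7 / cos(48.7°) = 29.85 m
net slip = dip-slip / sin(rake) = 29.85 / sin(69.8°) = 31.80 m
rate = 31.80 m / 653 ka = 0.0000487 m/yr = 48.7 m/Myr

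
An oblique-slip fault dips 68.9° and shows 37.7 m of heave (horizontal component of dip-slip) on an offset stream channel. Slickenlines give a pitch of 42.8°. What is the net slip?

154 m

dip-slip = heave / cos(dip) = 37.7 / cos(68.9°) = 104.7 m
net slip = dip-slip / sin(rake) = 104.7 / sin(42.8°) = 154 m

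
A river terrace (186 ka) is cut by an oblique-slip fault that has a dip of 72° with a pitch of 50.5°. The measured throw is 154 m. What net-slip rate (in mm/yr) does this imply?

1.13 mm/yr

dip-slip = throw / sin(dip) = 154 / sin(72°) = 161.9 m
net slip = dip-slip / sin(rake) = 161.9 / sin(50.5°) = 209.8 m
rate = 209.8 m / 186 ka = 0.00113 m/yr = 1.13 mm/yr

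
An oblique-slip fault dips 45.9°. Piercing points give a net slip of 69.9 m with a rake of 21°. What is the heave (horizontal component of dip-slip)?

17.4 m

dip-slip = net slip × sin(rake) = 69.9 m × sin(21°) = 25.05 m
heave = dip-slip × cos(dip) = 25.05 × cos(45.9°) = 17.4 m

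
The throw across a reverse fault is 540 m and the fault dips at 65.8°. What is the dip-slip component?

dip-slip = throw / sin(dip) = 540 / sin(65.8°) = 592 m

592 m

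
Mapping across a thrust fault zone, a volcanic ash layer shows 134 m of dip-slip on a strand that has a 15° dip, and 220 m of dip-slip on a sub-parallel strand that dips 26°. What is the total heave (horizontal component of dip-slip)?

heave_A = 134 × cos(15°) = 129.4 m
heave_B = 220 × cos(26°) = 197.7 m
total = 129.4 + 197.7 = 327 m

327 m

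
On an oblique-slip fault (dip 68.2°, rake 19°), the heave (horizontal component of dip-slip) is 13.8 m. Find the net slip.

dip-slip = heave / cos(dip) = 13.8 / cos(68.2°) = 37.16 m
net slip = dip-slip / sin(rake) = 37.16 / sin(19°) = 114 m

114 m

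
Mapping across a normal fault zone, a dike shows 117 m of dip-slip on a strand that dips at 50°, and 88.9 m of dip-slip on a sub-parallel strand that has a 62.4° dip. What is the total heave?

116 m

heave_A = 117 × cos(50°) = 75.21 m
heave_B = 88.9 × cos(62.4°) = 41.19 m
total = 75.21 + 41.19 = 116 m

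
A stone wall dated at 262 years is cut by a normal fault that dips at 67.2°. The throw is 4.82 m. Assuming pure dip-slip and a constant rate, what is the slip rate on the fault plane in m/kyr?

20 m/kyr

dip-slip = throw / sin(dip) = 4.82 m / sin(67.2°) = 5.229 m
rate = 5.229 m / 262 years = 0.0200 m/yr = 20 m/kyr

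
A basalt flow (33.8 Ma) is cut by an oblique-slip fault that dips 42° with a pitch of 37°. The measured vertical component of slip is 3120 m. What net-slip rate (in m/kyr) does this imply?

dip-slip = throw / sin(dip) = 3120 / sin(42°) = 4663 m
net slip = dip-slip / sin(rake) = 4663 / sin(37°) = 7748 m
rate = 7748 m / 33.8 Ma = 0.000229 m/yr = 0.229 m/kyr

0.229 m/kyr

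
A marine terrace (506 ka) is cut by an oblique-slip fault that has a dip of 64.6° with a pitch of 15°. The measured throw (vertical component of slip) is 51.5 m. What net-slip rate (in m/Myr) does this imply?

dip-slip = throw / sin(dip) = 51.5 / sin(64.6°) = 57.01 m
net slip = dip-slip / sin(rake) = 57.01 / sin(15°) = 220.3 m
rate = 220.3 m / 506 ka = 0.000435 m/yr = 435 m/Myr

435 m/Myr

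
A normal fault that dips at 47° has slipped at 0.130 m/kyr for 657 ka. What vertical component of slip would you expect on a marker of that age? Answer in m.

dip-slip = rate × time = 0.130 m/kyr × 657 ka = 85.41 m
throw = dip-slip × sin(dip) = 85.41 × sin(47°) = 62.5 m

62.5 m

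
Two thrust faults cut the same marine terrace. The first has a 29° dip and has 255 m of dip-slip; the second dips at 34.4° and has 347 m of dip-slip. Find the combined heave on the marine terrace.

heave_A = 255 × cos(29°) = 223 m
heave_B = 347 × cos(34.4°) = 286.3 m
total = 223 + 286.3 = 509 m

509 m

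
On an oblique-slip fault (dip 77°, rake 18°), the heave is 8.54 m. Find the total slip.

123 m

dip-slip = heave / cos(dip) = 8.54 / cos(77°) = 37.96 m
net slip = dip-slip / sin(rake) = 37.96 / sin(18°) = 123 m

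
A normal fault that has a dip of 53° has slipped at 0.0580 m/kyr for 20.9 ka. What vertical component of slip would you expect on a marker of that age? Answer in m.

0.968 m

dip-slip = rate × time = 0.0580 m/kyr × 20.9 ka = 1.212 m
throw = dip-slip × sin(dip) = 1.212 × sin(53°) = 0.968 m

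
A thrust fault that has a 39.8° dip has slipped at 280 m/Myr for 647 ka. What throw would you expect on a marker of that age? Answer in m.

dip-slip = rate × time = 280 m/Myr × 647 ka = 181.2 m
throw = dip-slip × sin(dip) = 181.2 × sin(39.8°) = 116 m

116 m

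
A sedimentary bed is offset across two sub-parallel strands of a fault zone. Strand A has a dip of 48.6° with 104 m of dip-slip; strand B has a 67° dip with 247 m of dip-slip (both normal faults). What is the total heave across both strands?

165 m

heave_A = 104 × cos(48.6°) = 68.78 m
heave_B = 247 × cos(67°) = 96.51 m
total = 68.78 + 96.51 = 165 m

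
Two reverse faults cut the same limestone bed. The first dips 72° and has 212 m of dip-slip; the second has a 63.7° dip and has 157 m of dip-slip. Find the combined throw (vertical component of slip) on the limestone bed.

throw_A = 212 × sin(72°) = 201.6 m
throw_B = 157 × sin(63.7°) = 140.7 m
total = 201.6 + 140.7 = 342 m

342 m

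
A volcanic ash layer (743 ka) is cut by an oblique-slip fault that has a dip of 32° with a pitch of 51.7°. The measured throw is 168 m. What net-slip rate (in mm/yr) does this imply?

dip-slip = throw / sin(dip) = 168 / sin(32°) = 317 m
net slip = dip-slip / sin(rake) = 317 / sin(51.7°) = 404 m
rate = 404 m / 743 ka = 0.000544 m/yr = 0.544 mm/yr

0.544 mm/yr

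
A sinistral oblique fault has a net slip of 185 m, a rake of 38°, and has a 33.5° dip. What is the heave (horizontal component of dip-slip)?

95 m

dip-slip = net slip × sin(rake) = 185 m × sin(38°) = 113.9 m
heave = dip-slip × cos(dip) = 113.9 × cos(33.5°) = 95 m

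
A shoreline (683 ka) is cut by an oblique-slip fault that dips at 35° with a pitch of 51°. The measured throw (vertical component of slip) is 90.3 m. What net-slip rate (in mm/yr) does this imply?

dip-slip = throw / sin(dip) = 90.3 / sin(35°) = 157.4 m
net slip = dip-slip / sin(rake) = 157.4 / sin(51°) = 202.6 m
rate = 202.6 m / 683 ka = 0.000297 m/yr = 0.297 mm/yr

0.297 mm/yr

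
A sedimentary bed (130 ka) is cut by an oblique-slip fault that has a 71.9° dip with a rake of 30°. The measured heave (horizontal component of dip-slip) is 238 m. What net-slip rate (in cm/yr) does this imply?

dip-slip = heave / cos(dip) = 238 / cos(71.9°) = 766.1 m
net slip = dip-slip / sin(rake) = 766.1 / sin(30°) = 1532 m
rate = 1532 m / 130 ka = 0.0118 m/yr = 1.18 cm/yr

1.18 cm/yr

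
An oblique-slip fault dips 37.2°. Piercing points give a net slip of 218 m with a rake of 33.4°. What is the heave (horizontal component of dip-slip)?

dip-slip = net slip × sin(rake) = 218 m × sin(33.4°) = 120 m
heave = dip-slip × cos(dip) = 120 × cos(37.2°) = 95.6 m

95.6 m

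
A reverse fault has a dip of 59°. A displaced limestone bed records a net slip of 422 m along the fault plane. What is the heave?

217 m

heave = dip-slip × cos(dip) = 422 m × cos(59°) = 217 m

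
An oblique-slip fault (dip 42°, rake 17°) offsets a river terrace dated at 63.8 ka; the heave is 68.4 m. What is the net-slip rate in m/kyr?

dip-slip = heave / cos(dip) = 68.4 / cos(42°) = 92.04 m
net slip = dip-slip / sin(rake) = 92.04 / sin(17°) = 314.8 m
rate = 314.8 m / 63.8 ka = 0.00493 m/yr = 4.93 m/kyr

4.93 m/kyr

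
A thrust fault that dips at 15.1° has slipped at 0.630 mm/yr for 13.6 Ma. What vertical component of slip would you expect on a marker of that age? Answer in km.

dip-slip = rate × time = 0.630 mm/yr × 13.6 Ma = 8568 m
throw = dip-slip × sin(dip) = 8568 × sin(15.1°) = 2230 m = 2.23 km

2.23 km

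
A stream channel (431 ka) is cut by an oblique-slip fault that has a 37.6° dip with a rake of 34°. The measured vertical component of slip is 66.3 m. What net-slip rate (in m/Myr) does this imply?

451 m/Myr

dip-slip = throw / sin(dip) = 66.3 / sin(37.6°) = 108.7 m
net slip = dip-slip / sin(rake) = 108.7 / sin(34°) = 194.3 m
rate = 194.3 m / 431 ka = 0.000451 m/yr = 451 m/Myr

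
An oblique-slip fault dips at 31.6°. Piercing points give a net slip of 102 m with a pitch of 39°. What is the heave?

dip-slip = net slip × sin(rake) = 102 m × sin(39°) = 64.19 m
heave = dip-slip × cos(dip) = 64.19 × cos(31.6°) = 54.7 m

54.7 m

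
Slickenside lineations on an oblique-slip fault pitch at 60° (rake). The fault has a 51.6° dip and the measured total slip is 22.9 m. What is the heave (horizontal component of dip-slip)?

12.3 m

dip-slip = net slip × sin(rake) = 22.9 m × sin(60°) = 19.83 m
heave = dip-slip × cos(dip) = 19.83 × cos(51.6°) = 12.3 m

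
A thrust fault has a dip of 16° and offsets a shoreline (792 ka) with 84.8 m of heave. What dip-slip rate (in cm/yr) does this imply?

0.0111 cm/yr

dip-slip = heave / cos(dip) = 84.8 m / cos(16°) = 88.22 m
rate = 88.22 m / 792 ka = 0.000111 m/yr = 0.0111 cm/yr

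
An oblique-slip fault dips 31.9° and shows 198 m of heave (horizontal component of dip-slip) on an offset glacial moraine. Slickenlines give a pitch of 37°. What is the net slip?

388 m

dip-slip = heave / cos(dip) = 198 / cos(31.9°) = 233.2 m
net slip = dip-slip / sin(rake) = 233.2 / sin(37°) = 388 m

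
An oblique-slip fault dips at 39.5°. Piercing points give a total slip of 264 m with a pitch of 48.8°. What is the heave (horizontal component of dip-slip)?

dip-slip = net slip × sin(rake) = 264 m × sin(48.8°) = 198.6 m
heave = dip-slip × cos(dip) = 198.6 × cos(39.5°) = 153 m

153 m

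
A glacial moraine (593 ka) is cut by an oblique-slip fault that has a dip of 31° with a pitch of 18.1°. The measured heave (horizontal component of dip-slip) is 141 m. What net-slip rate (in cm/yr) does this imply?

0.0893 cm/yr

dip-slip = heave / cos(dip) = 141 / cos(31°) = 164.5 m
net slip = dip-slip / sin(rake) = 164.5 / sin(18.1°) = 529.5 m
rate = 529.5 m / 593 ka = 0.000893 m/yr = 0.0893 cm/yr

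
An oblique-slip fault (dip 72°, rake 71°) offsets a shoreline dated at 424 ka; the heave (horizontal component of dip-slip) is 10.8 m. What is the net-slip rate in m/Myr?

dip-slip = heave / cos(dip) = 10.8 / cos(72°) = 34.95 m
net slip = dip-slip / sin(rake) = 34.95 / sin(71°) = 36.96 m
rate = 36.96 m / 424 ka = 0.0000872 m/yr = 87.2 m/Myr

87.2 m/Myr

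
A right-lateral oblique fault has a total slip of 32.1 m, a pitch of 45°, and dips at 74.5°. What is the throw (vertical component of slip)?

21.9 m

dip-slip = net slip × sin(rake) = 32.1 m × sin(45°) = 22.70 m
throw = dip-slip × sin(dip) = 22.70 × sin(74.5°) = 21.9 m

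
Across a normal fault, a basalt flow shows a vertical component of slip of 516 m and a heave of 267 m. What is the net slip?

581 m

net slip = √(throw² + heave²) = √(516² + 267²) = 581 m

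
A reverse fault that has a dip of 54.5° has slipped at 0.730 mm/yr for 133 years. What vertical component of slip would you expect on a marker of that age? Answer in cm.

7.90 cm

dip-slip = rate × time = 0.730 mm/yr × 133 years = 0.09709 m
throw = dip-slip × sin(dip) = 0.09709 × sin(54.5°) = 0.0790 m = 7.90 cm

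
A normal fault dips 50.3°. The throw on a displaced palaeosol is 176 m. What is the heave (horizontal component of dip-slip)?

heave = throw / tan(dip) = 176 / tan(50.3°) = 146 m

146 m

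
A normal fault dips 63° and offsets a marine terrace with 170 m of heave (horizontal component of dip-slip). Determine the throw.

throw = heave × tan(dip) = 170 × tan(63°) = 334 m

334 m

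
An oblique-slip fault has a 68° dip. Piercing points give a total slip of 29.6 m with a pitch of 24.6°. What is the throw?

11.4 m

dip-slip = net slip × sin(rake) = 29.6 m × sin(24.6°) = 12.32 m
throw = dip-slip × sin(dip) = 12.32 × sin(68°) = 11.4 m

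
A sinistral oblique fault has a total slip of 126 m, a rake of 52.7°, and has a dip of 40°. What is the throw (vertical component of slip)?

64.4 m

dip-slip = net slip × sin(rake) = 126 m × sin(52.7°) = 100.2 m
throw = dip-slip × sin(dip) = 100.2 × sin(40°) = 64.4 m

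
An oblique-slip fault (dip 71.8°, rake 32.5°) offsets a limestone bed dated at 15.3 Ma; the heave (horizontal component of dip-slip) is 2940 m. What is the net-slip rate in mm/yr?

1.15 mm/yr

dip-slip = heave / cos(dip) = 2940 / cos(71.8°) = 9413 m
net slip = dip-slip / sin(rake) = 9413 / sin(32.5°) = 17520 m
rate = 17520 m / 15.3 Ma = 0.00115 m/yr = 1.15 mm/yr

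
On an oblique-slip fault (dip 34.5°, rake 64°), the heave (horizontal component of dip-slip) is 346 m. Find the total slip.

dip-slip = heave / cos(dip) = 346 / cos(34.5°) = 419.8 m
net slip = dip-slip / sin(rake) = 419.8 / sin(64°) = 467 m

467 m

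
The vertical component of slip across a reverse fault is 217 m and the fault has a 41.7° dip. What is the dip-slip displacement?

dip-slip = throw / sin(dip) = 217 / sin(41.7°) = 326 m

326 m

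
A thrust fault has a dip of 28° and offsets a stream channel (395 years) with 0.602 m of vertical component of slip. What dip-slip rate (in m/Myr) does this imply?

3250 m/Myr

dip-slip = throw / sin(dip) = 0.602 m / sin(28°) = 1.282 m
rate = 1.282 m / 395 years = 0.00325 m/yr = 3250 m/Myr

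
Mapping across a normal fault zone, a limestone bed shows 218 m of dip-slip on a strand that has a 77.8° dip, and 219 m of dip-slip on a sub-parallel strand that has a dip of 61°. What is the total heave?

heave_A = 218 × cos(77.8°) = 46.07 m
heave_B = 219 × cos(61°) = 106.2 m
total = 46.07 + 106.2 = 152 m

152 m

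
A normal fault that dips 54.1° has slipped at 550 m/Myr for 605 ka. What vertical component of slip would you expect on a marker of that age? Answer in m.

270 m

dip-slip = rate × time = 550 m/Myr × 605 ka = 332.8 m
throw = dip-slip × sin(dip) = 332.8 × sin(54.1°) = 270 m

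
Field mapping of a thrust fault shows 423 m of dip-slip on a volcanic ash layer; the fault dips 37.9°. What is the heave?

334 m

heave = dip-slip × cos(dip) = 423 m × cos(37.9°) = 334 m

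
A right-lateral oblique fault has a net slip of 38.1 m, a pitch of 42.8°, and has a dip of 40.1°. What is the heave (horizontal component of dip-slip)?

19.8 m

dip-slip = net slip × sin(rake) = 38.1 m × sin(42.8°) = 25.89 m
heave = dip-slip × cos(dip) = 25.89 × cos(40.1°) = 19.8 m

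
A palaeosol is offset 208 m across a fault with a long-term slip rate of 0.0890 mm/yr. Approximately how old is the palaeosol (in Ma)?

age = offset / rate = 208 m / (0.0890 mm/yr) = 2.34e+06 yr = 2.34 Ma

2.34 Ma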